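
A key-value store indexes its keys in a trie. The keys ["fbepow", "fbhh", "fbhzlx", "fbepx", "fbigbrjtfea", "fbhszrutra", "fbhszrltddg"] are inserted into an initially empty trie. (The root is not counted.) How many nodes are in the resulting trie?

33

For each word, the new-node count is its length minus the longest prefix already in the trie:
  "fbepow" → 6 new (f, b, e, p, o, w)
  "fbhh" → prefix "fb" already present; 2 new (h, h)
  "fbhzlx" → prefix "fbh" already present; 3 new (z, l, x)
  "fbepx" → prefix "fbep" already present; 1 new (x)
  "fbigbrjtfea" → prefix "fb" already present; 9 new (i, g, b, r, j, t, f, e, a)
  "fbhszrutra" → prefix "fbh" already present; 7 new (s, z, r, u, t, r, a)
  "fbhszrltddg" → prefix "fbhszr" already present; 5 new (l, t, d, d, g)
Total nodes = 6 + 2 + 3 + 1 + 9 + 7 + 5 = 33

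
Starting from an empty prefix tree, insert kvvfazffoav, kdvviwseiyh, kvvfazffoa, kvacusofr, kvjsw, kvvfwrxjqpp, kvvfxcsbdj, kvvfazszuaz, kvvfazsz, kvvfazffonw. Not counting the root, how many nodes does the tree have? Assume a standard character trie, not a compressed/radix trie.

Insert word by word; a character creates a node only if that edge doesn't already exist:
  "kvvfazffoav" → 11 new (k, v, v, f, a, z, f, f, o, a, v)
  "kdvviwseiyh" → prefix "k" already present; 10 new (d, v, v, i, w, s, e, i, y, h)
  "kvvfazffoa" → prefix "kvvfazffoa" already present; 0 new (none)
  "kvacusofr" → prefix "kv" already present; 7 new (a, c, u, s, o, f, r)
  "kvjsw" → prefix "kv" already present; 3 new (j, s, w)
  "kvvfwrxjqpp" → prefix "kvvf" already present; 7 new (w, r, x, j, q, p, p)
  "kvvfxcsbdj" → prefix "kvvf" already present; 6 new (x, c, s, b, d, j)
  "kvvfazszuaz" → prefix "kvvfaz" already present; 5 new (s, z, u, a, z)
  "kvvfazsz" → prefix "kvvfazsz" already present; 0 new (none)
  "kvvfazffonw" → prefix "kvvfazffo" already present; 2 new (n, w)
Total nodes = 11 + 10 + 0 + 7 + 3 + 7 + 6 + 5 + 0 + 2 = 51

51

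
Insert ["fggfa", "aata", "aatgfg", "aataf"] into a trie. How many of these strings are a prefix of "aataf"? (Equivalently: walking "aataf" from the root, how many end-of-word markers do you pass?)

2

Check each prefix of "aataf" against the stored set — each match is an end-marker on the path.
Prefixes of the query that are stored words: "aata", "aataf"
Count: 2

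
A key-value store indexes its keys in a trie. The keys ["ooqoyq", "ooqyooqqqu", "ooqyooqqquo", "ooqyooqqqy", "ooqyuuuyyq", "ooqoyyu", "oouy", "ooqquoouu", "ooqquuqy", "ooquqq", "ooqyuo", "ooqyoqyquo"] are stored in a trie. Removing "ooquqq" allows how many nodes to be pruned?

3

A node on "ooquqq"'s path can go only if nothing else ends at it or branches off below it.
The suffix "uqq" (3 nodes) is used only by "ooquqq"; the node for "ooq" still has the child "o", so pruning stops there.
Nodes removed: 3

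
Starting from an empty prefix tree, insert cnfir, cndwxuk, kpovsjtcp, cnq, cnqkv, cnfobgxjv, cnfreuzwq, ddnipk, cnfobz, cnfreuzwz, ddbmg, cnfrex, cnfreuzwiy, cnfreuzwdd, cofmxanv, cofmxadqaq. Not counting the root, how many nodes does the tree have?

For each word, the new-node count is its length minus the longest prefix already in the trie:
  "cnfir" → 5 new (c, n, f, i, r)
  "cndwxuk" → prefix "cn" already present; 5 new (d, w, x, u, k)
  "kpovsjtcp" → 9 new (k, p, o, v, s, j, t, c, p)
  "cnq" → prefix "cn" already present; 1 new (q)
  "cnqkv" → prefix "cnq" already present; 2 new (k, v)
  "cnfobgxjv" → prefix "cnf" already present; 6 new (o, b, g, x, j, v)
  "cnfreuzwq" → prefix "cnf" already present; 6 new (r, e, u, z, w, q)
  "ddnipk" → 6 new (d, d, n, i, p, k)
  "cnfobz" → prefix "cnfob" already present; 1 new (z)
  "cnfreuzwz" → prefix "cnfreuzw" already present; 1 new (z)
  "ddbmg" → prefix "dd" already present; 3 new (b, m, g)
  "cnfrex" → prefix "cnfre" already present; 1 new (x)
  "cnfreuzwiy" → prefix "cnfreuzw" already present; 2 new (i, y)
  "cnfreuzwdd" → prefix "cnfreuzw" already present; 2 new (d, d)
  "cofmxanv" → prefix "c" already present; 7 new (o, f, m, x, a, n, v)
  "cofmxadqaq" → prefix "cofmxa" already present; 4 new (d, q, a, q)
Total nodes = 5 + 5 + 9 + 1 + 2 + 6 + 6 + 6 + 1 + 1 + 3 + 1 + 2 + 2 + 7 + 4 = 61

61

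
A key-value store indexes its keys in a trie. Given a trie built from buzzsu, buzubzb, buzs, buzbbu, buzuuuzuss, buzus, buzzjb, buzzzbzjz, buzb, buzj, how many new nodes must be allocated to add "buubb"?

3

Walking "buubb" from the root, the first 2 characters ("bu") follow existing edges; "u" is the first miss.
New nodes needed: |"buubb"| − 2 = 5 − 2 = 3.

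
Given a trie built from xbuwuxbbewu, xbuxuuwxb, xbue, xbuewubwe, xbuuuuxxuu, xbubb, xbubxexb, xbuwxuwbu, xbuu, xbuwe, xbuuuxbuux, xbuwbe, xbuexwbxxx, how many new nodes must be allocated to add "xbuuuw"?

1

"xbuuu" is already a path in the trie; the remaining "w" must be added.
Each of the 1 remaining characters creates one node.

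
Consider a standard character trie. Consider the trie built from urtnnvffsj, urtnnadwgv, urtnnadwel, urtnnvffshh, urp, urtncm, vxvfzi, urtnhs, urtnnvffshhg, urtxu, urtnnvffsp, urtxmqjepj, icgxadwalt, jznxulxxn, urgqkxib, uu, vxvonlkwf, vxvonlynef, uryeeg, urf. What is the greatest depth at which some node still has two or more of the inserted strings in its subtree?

11

The deepest shared node is where two words last agree before diverging.
e.g. "urtnnvffshh" and "urtnnvffshhg" share the prefix "urtnnvffshh" of length 11; no pair shares a longer one.
Longest shared-prefix length: 11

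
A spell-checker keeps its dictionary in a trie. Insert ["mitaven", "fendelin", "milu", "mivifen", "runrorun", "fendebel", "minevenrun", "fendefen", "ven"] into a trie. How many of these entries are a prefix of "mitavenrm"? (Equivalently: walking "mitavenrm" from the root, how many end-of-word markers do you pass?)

Traverse "mitavenrm" character by character; count nodes along the way that are marked as word ends.
Prefixes of the query that are stored words: "mitaven"
Count: 1

1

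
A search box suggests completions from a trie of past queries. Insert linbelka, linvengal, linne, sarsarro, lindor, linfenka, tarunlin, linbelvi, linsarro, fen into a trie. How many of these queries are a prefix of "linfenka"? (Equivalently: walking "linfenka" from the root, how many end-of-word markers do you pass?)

Walk "linfenka" from the root; an end-of-word marker is hit whenever a stored word is a prefix of "linfenka".
Prefixes of the query that are stored words: "linfenka"
Count: 1

1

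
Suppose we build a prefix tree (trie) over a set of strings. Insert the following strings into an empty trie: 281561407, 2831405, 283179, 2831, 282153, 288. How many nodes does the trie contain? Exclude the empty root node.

21

Insert word by word; a character creates a node only if that edge doesn't already exist:
  "281561407" → 9 new (2, 8, 1, 5, 6, 1, 4, 0, 7)
  "2831405" → prefix "28" already present; 5 new (3, 1, 4, 0, 5)
  "283179" → prefix "2831" already present; 2 new (7, 9)
  "2831" → prefix "2831" already present; 0 new (none)
  "282153" → prefix "28" already present; 4 new (2, 1, 5, 3)
  "288" → prefix "28" already present; 1 new (8)
Total nodes = 9 + 5 + 2 + 0 + 4 + 1 = 21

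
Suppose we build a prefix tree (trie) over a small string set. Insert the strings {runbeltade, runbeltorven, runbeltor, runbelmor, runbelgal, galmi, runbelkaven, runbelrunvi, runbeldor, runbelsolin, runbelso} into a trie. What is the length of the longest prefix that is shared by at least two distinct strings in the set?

Look for the deepest trie node that still has at least two words in its subtree.
e.g. "runbeltor" and "runbeltorven" share the prefix "runbeltor" of length 9; no pair shares a longer one.
Longest shared-prefix length: 9

9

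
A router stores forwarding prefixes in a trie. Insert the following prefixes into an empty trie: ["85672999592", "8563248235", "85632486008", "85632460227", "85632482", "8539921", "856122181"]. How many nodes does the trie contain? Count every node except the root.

38

Trace insertions, counting only characters that open a new branch:
  "85672999592" → 11 new (8, 5, 6, 7, 2, 9, 9, 9, 5, 9, 2)
  "8563248235" → prefix "856" already present; 7 new (3, 2, 4, 8, 2, 3, 5)
  "85632486008" → prefix "8563248" already present; 4 new (6, 0, 0, 8)
  "85632460227" → prefix "856324" already present; 5 new (6, 0, 2, 2, 7)
  "85632482" → prefix "85632482" already present; 0 new (none)
  "8539921" → prefix "85" already present; 5 new (3, 9, 9, 2, 1)
  "856122181" → prefix "856" already present; 6 new (1, 2, 2, 1, 8, 1)
Total nodes = 11 + 7 + 4 + 5 + 0 + 5 + 6 = 38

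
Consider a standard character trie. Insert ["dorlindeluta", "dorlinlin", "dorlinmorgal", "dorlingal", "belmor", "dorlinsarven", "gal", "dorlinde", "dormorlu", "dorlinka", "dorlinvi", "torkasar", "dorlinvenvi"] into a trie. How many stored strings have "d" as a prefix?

Walk to "d"; the words in its subtree are exactly those with that prefix.
Matches: "dorlinde", "dorlindeluta", "dorlingal", "dorlinka", "dorlinlin", "dorlinmorgal", "dorlinsarven", "dorlinvenvi", "dorlinvi", "dormorlu"
Count: 10

10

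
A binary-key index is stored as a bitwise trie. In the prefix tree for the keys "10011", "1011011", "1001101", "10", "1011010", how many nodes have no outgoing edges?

A leaf is a node with no children — equivalently, the end of a word that is not a proper prefix of any other stored word.
Those words: "1001101", "1011010", "1011011"
Leaf count: 3

3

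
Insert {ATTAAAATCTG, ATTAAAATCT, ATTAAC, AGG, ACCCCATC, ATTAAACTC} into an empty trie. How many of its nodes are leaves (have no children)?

A leaf is a node with no children — equivalently, the end of a word that is not a proper prefix of any other stored word.
Those words: "ACCCCATC", "AGG", "ATTAAAATCTG", "ATTAAACTC", "ATTAAC"
Leaf count: 5

5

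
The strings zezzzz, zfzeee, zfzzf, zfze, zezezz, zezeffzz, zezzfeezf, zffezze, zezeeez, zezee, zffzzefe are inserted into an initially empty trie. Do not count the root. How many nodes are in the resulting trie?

38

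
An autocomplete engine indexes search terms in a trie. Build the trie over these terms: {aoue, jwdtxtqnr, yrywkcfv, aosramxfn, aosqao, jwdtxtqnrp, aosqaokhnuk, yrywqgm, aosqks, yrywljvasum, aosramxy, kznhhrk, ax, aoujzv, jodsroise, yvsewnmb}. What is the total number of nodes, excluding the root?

Count nodes per top-level branch (shared prefixes stored once):
  'a'-branch (aosqao, aosqaokhnuk, aosqks, aosramxfn, aosramxy, aoue, aoujzv, ax): 26 nodes
  'j'-branch (jodsroise, jwdtxtqnr, jwdtxtqnrp): 18 nodes
  'k'-branch (kznhhrk): 7 nodes
  'y'-branch (yrywkcfv, yrywljvasum, yrywqgm, yvsewnmb): 25 nodes
Sum: 76

76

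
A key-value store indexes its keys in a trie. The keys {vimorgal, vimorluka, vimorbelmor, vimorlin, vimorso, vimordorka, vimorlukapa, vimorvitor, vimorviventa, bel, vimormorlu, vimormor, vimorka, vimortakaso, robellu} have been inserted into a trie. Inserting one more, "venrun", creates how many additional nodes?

The longest prefix of "venrun" already in the trie is "v" (length 1).
So 6 − 1 = 5 new nodes.

5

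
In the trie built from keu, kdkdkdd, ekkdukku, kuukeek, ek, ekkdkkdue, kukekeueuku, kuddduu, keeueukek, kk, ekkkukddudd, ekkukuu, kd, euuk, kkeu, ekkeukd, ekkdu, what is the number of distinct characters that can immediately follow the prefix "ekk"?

Walk "ekk" from the root, arriving at one node.
Distinct next characters after "ekk": d, e, k, u.
That node has 4 child edges.

4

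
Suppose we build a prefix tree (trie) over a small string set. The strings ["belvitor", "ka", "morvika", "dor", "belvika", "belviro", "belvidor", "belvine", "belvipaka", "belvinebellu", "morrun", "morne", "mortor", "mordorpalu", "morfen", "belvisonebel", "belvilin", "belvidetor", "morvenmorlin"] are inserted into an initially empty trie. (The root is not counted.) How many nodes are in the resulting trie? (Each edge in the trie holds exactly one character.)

78

Insert word by word; a character creates a node only if that edge doesn't already exist:
  "belvitor" → 8 new (b, e, l, v, i, t, o, r)
  "ka" → 2 new (k, a)
  "morvika" → 7 new (m, o, r, v, i, k, a)
  "dor" → 3 new (d, o, r)
  "belvika" → prefix "belvi" already present; 2 new (k, a)
  "belviro" → prefix "belvi" already present; 2 new (r, o)
  "belvidor" → prefix "belvi" already present; 3 new (d, o, r)
  "belvine" → prefix "belvi" already present; 2 new (n, e)
  "belvipaka" → prefix "belvi" already present; 4 new (p, a, k, a)
  "belvinebellu" → prefix "belvine" already present; 5 new (b, e, l, l, u)
  "morrun" → prefix "mor" already present; 3 new (r, u, n)
  "morne" → prefix "mor" already present; 2 new (n, e)
  "mortor" → prefix "mor" already present; 3 new (t, o, r)
  "mordorpalu" → prefix "mor" already present; 7 new (d, o, r, p, a, l, u)
  "morfen" → prefix "mor" already present; 3 new (f, e, n)
  "belvisonebel" → prefix "belvi" already present; 7 new (s, o, n, e, b, e, l)
  "belvilin" → prefix "belvi" already present; 3 new (l, i, n)
  "belvidetor" → prefix "belvid" already present; 4 new (e, t, o, r)
  "morvenmorlin" → prefix "morv" already present; 8 new (e, n, m, o, r, l, i, n)
Total nodes = 8 + 2 + 7 + 3 + 2 + 2 + 3 + 2 + 4 + 5 + 3 + 2 + 3 + 7 + 3 + 7 + 3 + 4 + 8 = 78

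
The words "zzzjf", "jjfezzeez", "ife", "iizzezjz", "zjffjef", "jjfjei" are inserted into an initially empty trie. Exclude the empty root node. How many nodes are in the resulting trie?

Count nodes per top-level branch (shared prefixes stored once):
  'i'-branch (ife, iizzezjz): 10 nodes
  'j'-branch (jjfezzeez, jjfjei): 12 nodes
  'z'-branch (zjffjef, zzzjf): 11 nodes
Sum: 33

33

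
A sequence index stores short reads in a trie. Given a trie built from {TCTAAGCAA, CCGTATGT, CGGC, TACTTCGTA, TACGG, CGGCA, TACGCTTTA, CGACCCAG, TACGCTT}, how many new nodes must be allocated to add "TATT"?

2

The longest prefix of "TATT" already in the trie is "TA" (length 2).
Each of the 2 remaining characters creates one node.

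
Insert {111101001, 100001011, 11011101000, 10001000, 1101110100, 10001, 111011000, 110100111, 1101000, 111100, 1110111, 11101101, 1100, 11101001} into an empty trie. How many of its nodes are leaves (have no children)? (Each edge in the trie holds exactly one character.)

Leaves are exactly the stored words that no other stored word extends.
Those words: "100001011", "10001000", "1100", "1101000", "110100111", "11011101000", "11101001", "111011000", "11101101", "1110111", "111100", "111101001"
Leaf count: 12

12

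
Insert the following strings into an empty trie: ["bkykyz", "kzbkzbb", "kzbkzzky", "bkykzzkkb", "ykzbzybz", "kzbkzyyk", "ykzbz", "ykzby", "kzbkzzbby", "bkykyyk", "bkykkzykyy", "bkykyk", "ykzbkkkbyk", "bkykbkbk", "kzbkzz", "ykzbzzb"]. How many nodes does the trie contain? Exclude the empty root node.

57

Insert word by word; a character creates a node only if that edge doesn't already exist:
  "bkykyz" → 6 new (b, k, y, k, y, z)
  "kzbkzbb" → 7 new (k, z, b, k, z, b, b)
  "kzbkzzky" → prefix "kzbkz" already present; 3 new (z, k, y)
  "bkykzzkkb" → prefix "bkyk" already present; 5 new (z, z, k, k, b)
  "ykzbzybz" → 8 new (y, k, z, b, z, y, b, z)
  "kzbkzyyk" → prefix "kzbkz" already present; 3 new (y, y, k)
  "ykzbz" → prefix "ykzbz" already present; 0 new (none)
  "ykzby" → prefix "ykzb" already present; 1 new (y)
  "kzbkzzbby" → prefix "kzbkzz" already present; 3 new (b, b, y)
  "bkykyyk" → prefix "bkyky" already present; 2 new (y, k)
  "bkykkzykyy" → prefix "bkyk" already present; 6 new (k, z, y, k, y, y)
  "bkykyk" → prefix "bkyky" already present; 1 new (k)
  "ykzbkkkbyk" → prefix "ykzb" already present; 6 new (k, k, k, b, y, k)
  "bkykbkbk" → prefix "bkyk" already present; 4 new (b, k, b, k)
  "kzbkzz" → prefix "kzbkzz" already present; 0 new (none)
  "ykzbzzb" → prefix "ykzbz" already present; 2 new (z, b)
Total nodes = 6 + 7 + 3 + 5 + 8 + 3 + 0 + 1 + 3 + 2 + 6 + 1 + 6 + 4 + 0 + 2 = 57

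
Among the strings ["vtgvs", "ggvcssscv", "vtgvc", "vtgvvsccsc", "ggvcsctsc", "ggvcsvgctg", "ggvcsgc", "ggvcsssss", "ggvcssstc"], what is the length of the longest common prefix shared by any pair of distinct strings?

The deepest shared node is where two words last agree before diverging.
e.g. "ggvcssscv" and "ggvcsssss" share the prefix "ggvcsss" of length 7; no pair shares a longer one.
Longest shared-prefix length: 7

7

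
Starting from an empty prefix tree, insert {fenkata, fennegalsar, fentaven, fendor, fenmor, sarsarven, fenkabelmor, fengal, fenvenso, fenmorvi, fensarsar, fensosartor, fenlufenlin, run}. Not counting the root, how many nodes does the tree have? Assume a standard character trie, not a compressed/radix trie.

For each word, the new-node count is its length minus the longest prefix already in the trie:
  "fenkata" → 7 new (f, e, n, k, a, t, a)
  "fennegalsar" → prefix "fen" already present; 8 new (n, e, g, a, l, s, a, r)
  "fentaven" → prefix "fen" already present; 5 new (t, a, v, e, n)
  "fendor" → prefix "fen" already present; 3 new (d, o, r)
  "fenmor" → prefix "fen" already present; 3 new (m, o, r)
  "sarsarven" → 9 new (s, a, r, s, a, r, v, e, n)
  "fenkabelmor" → prefix "fenka" already present; 6 new (b, e, l, m, o, r)
  "fengal" → prefix "fen" already present; 3 new (g, a, l)
  "fenvenso" → prefix "fen" already present; 5 new (v, e, n, s, o)
  "fenmorvi" → prefix "fenmor" already present; 2 new (v, i)
  "fensarsar" → prefix "fen" already present; 6 new (s, a, r, s, a, r)
  "fensosartor" → prefix "fens" already present; 7 new (o, s, a, r, t, o, r)
  "fenlufenlin" → prefix "fen" already present; 8 new (l, u, f, e, n, l, i, n)
  "run" → 3 new (r, u, n)
Total nodes = 7 + 8 + 5 + 3 + 3 + 9 + 6 + 3 + 5 + 2 + 6 + 7 + 8 + 3 = 75

75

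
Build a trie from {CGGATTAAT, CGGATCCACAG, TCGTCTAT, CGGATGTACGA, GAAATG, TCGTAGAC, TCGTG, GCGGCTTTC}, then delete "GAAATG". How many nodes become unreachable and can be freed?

A node on "GAAATG"'s path can go only if nothing else ends at it or branches off below it.
The suffix "AAATG" (5 nodes) is used only by "GAAATG"; the node for "G" still has the child "C", so pruning stops there.
Nodes removed: 5

5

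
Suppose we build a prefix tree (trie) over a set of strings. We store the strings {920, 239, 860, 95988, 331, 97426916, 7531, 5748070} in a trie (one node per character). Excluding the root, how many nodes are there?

34

Trie structure (* marks end of a word):
(root)
├─ 2
│  └─ 3
│     └─ 9 *
├─ 3
│  └─ 3
│     └─ 1 *
├─ 5
│  └─ 7
│     └─ 4
│        └─ 8
│           └─ 0
│              └─ 7
│                 └─ 0 *
├─ 7
│  └─ 5
│     └─ 3
│        └─ 1 *
├─ 8
│  └─ 6
│     └─ 0 *
└─ 9
   ├─ 2
   │  └─ 0 *
   ├─ 5
   │  └─ 9
   │     └─ 8
   │        └─ 8 *
   └─ 7
      └─ 4
         └─ 2
            └─ 6
               └─ 9
                  └─ 1
                     └─ 6 *
Counting every labelled node above: 34.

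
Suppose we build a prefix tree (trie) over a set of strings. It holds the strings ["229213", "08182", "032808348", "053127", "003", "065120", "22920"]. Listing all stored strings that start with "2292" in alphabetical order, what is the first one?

Words with prefix "2292", in lexicographic order: "22920", "229213"
The 1st is 22920.

22920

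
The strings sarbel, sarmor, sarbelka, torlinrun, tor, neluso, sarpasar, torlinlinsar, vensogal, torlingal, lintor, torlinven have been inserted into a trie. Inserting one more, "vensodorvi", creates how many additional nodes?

5

Walking "vensodorvi" from the root, the first 5 characters ("venso") follow existing edges; "d" is the first miss.
New nodes needed: |"vensodorvi"| − 5 = 10 − 5 = 5.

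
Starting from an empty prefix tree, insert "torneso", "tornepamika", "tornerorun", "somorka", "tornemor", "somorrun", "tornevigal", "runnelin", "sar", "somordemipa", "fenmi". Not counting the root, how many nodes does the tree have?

For each word, the new-node count is its length minus the longest prefix already in the trie:
  "torneso" → 7 new (t, o, r, n, e, s, o)
  "tornepamika" → prefix "torne" already present; 6 new (p, a, m, i, k, a)
  "tornerorun" → prefix "torne" already present; 5 new (r, o, r, u, n)
  "somorka" → 7 new (s, o, m, o, r, k, a)
  "tornemor" → prefix "torne" already present; 3 new (m, o, r)
  "somorrun" → prefix "somor" already present; 3 new (r, u, n)
  "tornevigal" → prefix "torne" already present; 5 new (v, i, g, a, l)
  "runnelin" → 8 new (r, u, n, n, e, l, i, n)
  "sar" → prefix "s" already present; 2 new (a, r)
  "somordemipa" → prefix "somor" already present; 6 new (d, e, m, i, p, a)
  "fenmi" → 5 new (f, e, n, m, i)
Total nodes = 7 + 6 + 5 + 7 + 3 + 3 + 5 + 8 + 2 + 6 + 5 = 57

57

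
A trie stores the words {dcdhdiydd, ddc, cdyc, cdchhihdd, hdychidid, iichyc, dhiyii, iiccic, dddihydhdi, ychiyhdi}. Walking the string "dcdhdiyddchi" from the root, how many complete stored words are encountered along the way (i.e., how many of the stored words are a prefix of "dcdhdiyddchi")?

1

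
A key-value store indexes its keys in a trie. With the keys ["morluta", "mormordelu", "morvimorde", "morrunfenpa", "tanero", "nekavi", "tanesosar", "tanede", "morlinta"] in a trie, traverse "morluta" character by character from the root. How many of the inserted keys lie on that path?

1

Traverse "morluta" character by character; count nodes along the way that are marked as word ends.
Prefixes of the query that are stored words: "morluta"
Count: 1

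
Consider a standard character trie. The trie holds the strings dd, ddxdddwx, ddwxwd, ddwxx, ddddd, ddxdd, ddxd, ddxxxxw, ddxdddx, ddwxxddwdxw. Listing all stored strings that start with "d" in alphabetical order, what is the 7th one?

ddxdd

Filter for "d…" and sort: "dd", "ddddd", "ddwxwd", "ddwxx", "ddwxxddwdxw", "ddxd", "ddxdd", "ddxdddwx", "ddxdddx", "ddxxxxw"
Position 7: ddxdd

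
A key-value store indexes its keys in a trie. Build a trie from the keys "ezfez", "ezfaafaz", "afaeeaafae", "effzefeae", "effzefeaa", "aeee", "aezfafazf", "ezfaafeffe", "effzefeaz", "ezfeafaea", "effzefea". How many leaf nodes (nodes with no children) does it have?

Leaves are exactly the stored words that no other stored word extends.
Those words: "aeee", "aezfafazf", "afaeeaafae", "effzefeaa", "effzefeae", "effzefeaz", "ezfaafaz", "ezfaafeffe", "ezfeafaea", "ezfez"
Leaf count: 10

10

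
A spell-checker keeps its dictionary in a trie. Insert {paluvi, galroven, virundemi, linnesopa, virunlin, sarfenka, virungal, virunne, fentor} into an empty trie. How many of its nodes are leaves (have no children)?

9

A leaf is a node with no children — equivalently, the end of a word that is not a proper prefix of any other stored word.
Those words: "fentor", "galroven", "linnesopa", "paluvi", "sarfenka", "virundemi", "virungal", "virunlin", "virunne"
Leaf count: 9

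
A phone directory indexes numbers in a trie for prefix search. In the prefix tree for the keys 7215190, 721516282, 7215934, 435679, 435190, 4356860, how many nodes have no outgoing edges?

6

Leaves are exactly the stored words that no other stored word extends.
Those words: "435190", "435679", "4356860", "721516282", "7215190", "7215934"
Leaf count: 6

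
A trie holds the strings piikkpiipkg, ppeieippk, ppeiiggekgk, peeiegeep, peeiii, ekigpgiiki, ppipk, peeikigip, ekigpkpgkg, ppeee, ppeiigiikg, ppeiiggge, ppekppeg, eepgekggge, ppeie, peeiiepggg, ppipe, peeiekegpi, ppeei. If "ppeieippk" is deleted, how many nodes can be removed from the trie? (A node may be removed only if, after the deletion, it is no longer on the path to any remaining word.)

Walk "ppeieippk" from the leaf back toward the root, removing each node that no remaining word uses.
The suffix "ippk" (4 nodes) is used only by "ppeieippk"; "ppeie" is itself a stored word, so pruning stops there.
Nodes removed: 4

4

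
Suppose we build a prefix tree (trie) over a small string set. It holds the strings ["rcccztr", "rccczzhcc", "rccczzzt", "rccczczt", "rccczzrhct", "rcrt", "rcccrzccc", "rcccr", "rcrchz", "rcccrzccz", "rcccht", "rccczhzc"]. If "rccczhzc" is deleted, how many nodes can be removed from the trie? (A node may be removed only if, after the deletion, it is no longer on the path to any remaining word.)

3

Walk "rccczhzc" from the leaf back toward the root, removing each node that no remaining word uses.
The suffix "hzc" (3 nodes) is used only by "rccczhzc"; the node for "rcccz" still has the child "t", so pruning stops there.
Nodes removed: 3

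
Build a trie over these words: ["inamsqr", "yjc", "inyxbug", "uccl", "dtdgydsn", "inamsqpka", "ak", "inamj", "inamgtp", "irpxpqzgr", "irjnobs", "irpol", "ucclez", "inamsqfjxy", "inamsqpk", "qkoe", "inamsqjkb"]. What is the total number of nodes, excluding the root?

For each word, the new-node count is its length minus the longest prefix already in the trie:
  "inamsqr" → 7 new (i, n, a, m, s, q, r)
  "yjc" → 3 new (y, j, c)
  "inyxbug" → prefix "in" already present; 5 new (y, x, b, u, g)
  "uccl" → 4 new (u, c, c, l)
  "dtdgydsn" → 8 new (d, t, d, g, y, d, s, n)
  "inamsqpka" → prefix "inamsq" already present; 3 new (p, k, a)
  "ak" → 2 new (a, k)
  "inamj" → prefix "inam" already present; 1 new (j)
  "inamgtp" → prefix "inam" already present; 3 new (g, t, p)
  "irpxpqzgr" → prefix "i" already present; 8 new (r, p, x, p, q, z, g, r)
  "irjnobs" → prefix "ir" already present; 5 new (j, n, o, b, s)
  "irpol" → prefix "irp" already present; 2 new (o, l)
  "ucclez" → prefix "uccl" already present; 2 new (e, z)
  "inamsqfjxy" → prefix "inamsq" already present; 4 new (f, j, x, y)
  "inamsqpk" → prefix "inamsqpk" already present; 0 new (none)
  "qkoe" → 4 new (q, k, o, e)
  "inamsqjkb" → prefix "inamsq" already present; 3 new (j, k, b)
Total nodes = 7 + 3 + 5 + 4 + 8 + 3 + 2 + 1 + 3 + 8 + 5 + 2 + 2 + 4 + 0 + 4 + 3 = 64

64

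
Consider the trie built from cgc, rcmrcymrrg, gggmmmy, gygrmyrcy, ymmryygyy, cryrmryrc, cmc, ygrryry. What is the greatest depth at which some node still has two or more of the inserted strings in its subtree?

Equivalently: take the maximum, over all pairs, of their longest common prefix length.
e.g. "cgc" and "cmc" share the prefix "c" of length 1; no pair shares a longer one.
Longest shared-prefix length: 1

1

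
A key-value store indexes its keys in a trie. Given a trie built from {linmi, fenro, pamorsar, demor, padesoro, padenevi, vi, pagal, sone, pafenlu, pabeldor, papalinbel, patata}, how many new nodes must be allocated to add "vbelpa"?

5

Walking "vbelpa" from the root, the first 1 characters ("v") follow existing edges; "b" is the first miss.
New nodes needed: |"vbelpa"| − 1 = 6 − 1 = 5.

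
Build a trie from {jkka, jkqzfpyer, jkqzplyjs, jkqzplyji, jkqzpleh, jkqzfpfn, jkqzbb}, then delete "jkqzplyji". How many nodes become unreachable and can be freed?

After clearing the end-marker at "jkqzplyji", prune upward until reaching a node still needed by another word.
The suffix "i" (1 node) is used only by "jkqzplyji"; the node for "jkqzplyj" still has the child "s", so pruning stops there.
Nodes removed: 1

1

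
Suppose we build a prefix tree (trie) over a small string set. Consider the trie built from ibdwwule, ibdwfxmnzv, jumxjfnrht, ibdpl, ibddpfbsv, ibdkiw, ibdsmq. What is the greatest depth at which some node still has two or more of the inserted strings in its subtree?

The deepest shared node is where two words last agree before diverging.
"ibdwfxmnzv" and "ibdwwule" agree on "ibdw" (4 characters) before diverging; nothing deeper is shared.
Longest shared-prefix length: 4

4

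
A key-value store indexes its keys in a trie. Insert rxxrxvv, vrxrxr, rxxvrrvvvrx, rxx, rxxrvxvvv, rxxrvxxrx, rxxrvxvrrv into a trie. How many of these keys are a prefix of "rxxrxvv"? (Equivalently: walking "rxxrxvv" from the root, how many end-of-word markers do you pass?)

2

Walk "rxxrxvv" from the root; an end-of-word marker is hit whenever a stored word is a prefix of "rxxrxvv".
Prefixes of the query that are stored words: "rxx", "rxxrxvv"
Count: 2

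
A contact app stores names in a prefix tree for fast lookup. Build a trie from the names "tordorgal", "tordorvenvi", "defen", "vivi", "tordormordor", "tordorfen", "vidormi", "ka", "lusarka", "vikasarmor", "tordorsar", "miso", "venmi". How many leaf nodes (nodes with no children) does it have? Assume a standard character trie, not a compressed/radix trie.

13

A leaf is a node with no children — equivalently, the end of a word that is not a proper prefix of any other stored word.
Those words: "defen", "ka", "lusarka", "miso", "tordorfen", "tordorgal", "tordormordor", "tordorsar", "tordorvenvi", "venmi", "vidormi", "vikasarmor", "vivi"
Leaf count: 13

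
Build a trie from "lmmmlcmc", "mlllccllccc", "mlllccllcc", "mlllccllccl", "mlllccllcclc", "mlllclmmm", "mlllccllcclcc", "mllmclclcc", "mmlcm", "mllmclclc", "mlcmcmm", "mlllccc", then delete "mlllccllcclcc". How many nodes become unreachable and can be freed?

1

After clearing the end-marker at "mlllccllcclcc", prune upward until reaching a node still needed by another word.
The suffix "c" (1 node) is used only by "mlllccllcclcc"; "mlllccllcclc" is itself a stored word, so pruning stops there.
Nodes removed: 1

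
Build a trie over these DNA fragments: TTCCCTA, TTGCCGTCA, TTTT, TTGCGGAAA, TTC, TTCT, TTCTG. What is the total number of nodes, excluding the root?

23

Trie structure (* marks end of a word):
(root)
└─ T
   └─ T
      ├─ C *
      │  ├─ C
      │  │  └─ C
      │  │     └─ T
      │  │        └─ A *
      │  └─ T *
      │     └─ G *
      ├─ G
      │  └─ C
      │     ├─ C
      │     │  └─ G
      │     │     └─ T
      │     │        └─ C
      │     │           └─ A *
      │     └─ G
      │        └─ G
      │           └─ A
      │              └─ A
      │                 └─ A *
      └─ T
         └─ T *
Counting every labelled node above: 23.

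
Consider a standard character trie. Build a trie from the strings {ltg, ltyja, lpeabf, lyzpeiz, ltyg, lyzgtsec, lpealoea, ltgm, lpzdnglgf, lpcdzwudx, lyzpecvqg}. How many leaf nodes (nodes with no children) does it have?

10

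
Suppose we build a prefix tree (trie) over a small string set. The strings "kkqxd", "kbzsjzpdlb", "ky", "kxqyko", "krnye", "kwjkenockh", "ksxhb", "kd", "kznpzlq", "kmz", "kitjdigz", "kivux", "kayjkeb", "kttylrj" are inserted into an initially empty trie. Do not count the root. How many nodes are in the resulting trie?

68

Count nodes per top-level branch (shared prefixes stored once):
  'k'-branch (kayjkeb, kbzsjzpdlb, kd, kitjdigz, kivux, kkqxd, kmz, krnye, ksxhb, kttylrj, kwjkenockh, kxqyko, ky, kznpzlq): 68 nodes
Sum: 68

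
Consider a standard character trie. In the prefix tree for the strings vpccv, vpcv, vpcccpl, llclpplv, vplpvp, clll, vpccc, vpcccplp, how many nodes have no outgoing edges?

A leaf is a node with no children — equivalently, the end of a word that is not a proper prefix of any other stored word.
Those words: "clll", "llclpplv", "vpcccplp", "vpccv", "vpcv", "vplpvp"
Leaf count: 6

6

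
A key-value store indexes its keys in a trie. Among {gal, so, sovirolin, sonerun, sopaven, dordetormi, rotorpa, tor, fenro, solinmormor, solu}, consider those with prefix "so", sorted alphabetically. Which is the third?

solu

Words with prefix "so", in lexicographic order: "so", "solinmormor", "solu", "sonerun", "sopaven", "sovirolin"
The 3rd is solu.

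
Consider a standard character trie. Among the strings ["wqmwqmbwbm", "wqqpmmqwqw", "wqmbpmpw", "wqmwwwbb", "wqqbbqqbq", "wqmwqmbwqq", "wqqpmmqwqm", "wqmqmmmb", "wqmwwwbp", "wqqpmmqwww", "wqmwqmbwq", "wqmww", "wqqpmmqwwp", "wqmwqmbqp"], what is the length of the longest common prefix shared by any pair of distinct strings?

9

Look for the deepest trie node that still has at least two words in its subtree.
"wqmwqmbwq" and "wqmwqmbwqq" agree on "wqmwqmbwq" (9 characters) before diverging; nothing deeper is shared.
Longest shared-prefix length: 9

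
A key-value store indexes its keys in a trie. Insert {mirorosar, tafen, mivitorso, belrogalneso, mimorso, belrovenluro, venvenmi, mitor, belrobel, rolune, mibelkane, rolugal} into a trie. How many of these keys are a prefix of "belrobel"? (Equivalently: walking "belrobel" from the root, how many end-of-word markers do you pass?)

Walk "belrobel" from the root; an end-of-word marker is hit whenever a stored word is a prefix of "belrobel".
Prefixes of the query that are stored words: "belrobel"
Count: 1

1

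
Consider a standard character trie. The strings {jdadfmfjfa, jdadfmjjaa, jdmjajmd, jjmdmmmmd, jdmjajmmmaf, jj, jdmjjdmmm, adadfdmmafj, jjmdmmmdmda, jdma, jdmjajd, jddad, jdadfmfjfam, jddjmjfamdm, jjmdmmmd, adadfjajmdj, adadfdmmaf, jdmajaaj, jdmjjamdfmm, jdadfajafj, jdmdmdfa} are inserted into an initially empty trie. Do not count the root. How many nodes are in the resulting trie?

92

Count nodes per top-level branch (shared prefixes stored once):
  'a'-branch (adadfdmmaf, adadfdmmafj, adadfjajmdj): 17 nodes
  'j'-branch (jdadfajafj, jdadfmfjfa, jdadfmfjfam, jdadfmjjaa, jddad, jddjmjfamdm, jdma, jdmajaaj, jdmdmdfa, jdmjajd, jdmjajmd, jdmjajmmmaf, jdmjjamdfmm, jdmjjdmmm, jj, jjmdmmmd, jjmdmmmdmda, jjmdmmmmd): 75 nodes
Sum: 92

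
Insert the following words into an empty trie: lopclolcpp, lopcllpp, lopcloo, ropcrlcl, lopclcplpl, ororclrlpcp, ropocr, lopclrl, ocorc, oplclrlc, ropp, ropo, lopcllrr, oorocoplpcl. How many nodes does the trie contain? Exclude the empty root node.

67

Count nodes per top-level branch (shared prefixes stored once):
  'l'-branch (lopclcplpl, lopcllpp, lopcllrr, lopclolcpp, lopcloo, lopclrl): 23 nodes
  'o'-branch (ocorc, oorocoplpcl, oplclrlc, ororclrlpcp): 32 nodes
  'r'-branch (ropcrlcl, ropo, ropocr, ropp): 12 nodes
Sum: 67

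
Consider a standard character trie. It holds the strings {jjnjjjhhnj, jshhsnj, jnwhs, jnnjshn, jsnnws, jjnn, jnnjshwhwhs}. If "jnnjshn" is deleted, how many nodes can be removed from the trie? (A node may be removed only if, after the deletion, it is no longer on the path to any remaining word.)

1

After clearing the end-marker at "jnnjshn", prune upward until reaching a node still needed by another word.
The suffix "n" (1 node) is used only by "jnnjshn"; the node for "jnnjsh" still has the child "w", so pruning stops there.
Nodes removed: 1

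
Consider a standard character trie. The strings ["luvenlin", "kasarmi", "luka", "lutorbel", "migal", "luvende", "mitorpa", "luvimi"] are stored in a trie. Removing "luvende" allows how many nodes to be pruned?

2

A node on "luvende"'s path can go only if nothing else ends at it or branches off below it.
The suffix "de" (2 nodes) is used only by "luvende"; the node for "luven" still has the child "l", so pruning stops there.
Nodes removed: 2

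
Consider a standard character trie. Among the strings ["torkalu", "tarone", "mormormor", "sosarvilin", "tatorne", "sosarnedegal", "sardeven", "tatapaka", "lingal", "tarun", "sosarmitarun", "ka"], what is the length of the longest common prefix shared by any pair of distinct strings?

5

Look for the deepest trie node that still has at least two words in its subtree.
"sosarmitarun" and "sosarnedegal" agree on "sosar" (5 characters) before diverging; nothing deeper is shared.
Longest shared-prefix length: 5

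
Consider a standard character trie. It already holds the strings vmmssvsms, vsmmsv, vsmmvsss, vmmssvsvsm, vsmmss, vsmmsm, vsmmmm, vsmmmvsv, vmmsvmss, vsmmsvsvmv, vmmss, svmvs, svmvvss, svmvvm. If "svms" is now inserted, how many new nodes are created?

Walking "svms" from the root, the first 3 characters ("svm") follow existing edges; "s" is the first miss.
New nodes needed: |"svms"| − 3 = 4 − 3 = 1.

1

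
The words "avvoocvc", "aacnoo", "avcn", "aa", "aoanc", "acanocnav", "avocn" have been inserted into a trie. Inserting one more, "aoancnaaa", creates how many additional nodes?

Walking "aoancnaaa" from the root, the first 5 characters ("aoanc") follow existing edges; "n" is the first miss.
Each of the 4 remaining characters creates one node.

4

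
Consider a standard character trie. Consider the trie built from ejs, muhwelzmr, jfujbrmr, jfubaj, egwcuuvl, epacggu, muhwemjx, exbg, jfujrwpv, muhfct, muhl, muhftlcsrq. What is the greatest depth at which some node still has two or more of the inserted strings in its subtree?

Look for the deepest trie node that still has at least two words in its subtree.
"muhwelzmr" and "muhwemjx" agree on "muhwe" (5 characters) before diverging; nothing deeper is shared.
Longest shared-prefix length: 5

5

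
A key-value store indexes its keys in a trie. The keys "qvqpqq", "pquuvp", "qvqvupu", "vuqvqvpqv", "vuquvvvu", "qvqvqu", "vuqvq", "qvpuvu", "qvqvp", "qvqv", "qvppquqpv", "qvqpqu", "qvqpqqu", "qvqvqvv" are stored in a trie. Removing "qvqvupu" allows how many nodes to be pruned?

After clearing the end-marker at "qvqvupu", prune upward until reaching a node still needed by another word.
The suffix "upu" (3 nodes) is used only by "qvqvupu"; the node for "qvqv" still has the child "q", so pruning stops there.
Nodes removed: 3

3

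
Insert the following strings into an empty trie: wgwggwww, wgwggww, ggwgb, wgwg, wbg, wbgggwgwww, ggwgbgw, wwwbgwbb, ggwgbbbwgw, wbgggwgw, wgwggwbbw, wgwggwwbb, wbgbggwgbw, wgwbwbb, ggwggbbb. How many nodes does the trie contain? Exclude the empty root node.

56

Trace insertions, counting only characters that open a new branch:
  "wgwggwww" → 8 new (w, g, w, g, g, w, w, w)
  "wgwggww" → prefix "wgwggww" already present; 0 new (none)
  "ggwgb" → 5 new (g, g, w, g, b)
  "wgwg" → prefix "wgwg" already present; 0 new (none)
  "wbg" → prefix "w" already present; 2 new (b, g)
  "wbgggwgwww" → prefix "wbg" already present; 7 new (g, g, w, g, w, w, w)
  "ggwgbgw" → prefix "ggwgb" already present; 2 new (g, w)
  "wwwbgwbb" → prefix "w" already present; 7 new (w, w, b, g, w, b, b)
  "ggwgbbbwgw" → prefix "ggwgb" already present; 5 new (b, b, w, g, w)
  "wbgggwgw" → prefix "wbgggwgw" already present; 0 new (none)
  "wgwggwbbw" → prefix "wgwggw" already present; 3 new (b, b, w)
  "wgwggwwbb" → prefix "wgwggww" already present; 2 new (b, b)
  "wbgbggwgbw" → prefix "wbg" already present; 7 new (b, g, g, w, g, b, w)
  "wgwbwbb" → prefix "wgw" already present; 4 new (b, w, b, b)
  "ggwggbbb" → prefix "ggwg" already present; 4 new (g, b, b, b)
Total nodes = 8 + 0 + 5 + 0 + 2 + 7 + 2 + 7 + 5 + 0 + 3 + 2 + 7 + 4 + 4 = 56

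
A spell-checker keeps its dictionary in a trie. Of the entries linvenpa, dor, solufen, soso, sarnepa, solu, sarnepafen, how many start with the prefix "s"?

Filter for entries beginning with "s":
Words under "s": sarnepa, sarnepafen, solu, solufen, soso
Count: 5

5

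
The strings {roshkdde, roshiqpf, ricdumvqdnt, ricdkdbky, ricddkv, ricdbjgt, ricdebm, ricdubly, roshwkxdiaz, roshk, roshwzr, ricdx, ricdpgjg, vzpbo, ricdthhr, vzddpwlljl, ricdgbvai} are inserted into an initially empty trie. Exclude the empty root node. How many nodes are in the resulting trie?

76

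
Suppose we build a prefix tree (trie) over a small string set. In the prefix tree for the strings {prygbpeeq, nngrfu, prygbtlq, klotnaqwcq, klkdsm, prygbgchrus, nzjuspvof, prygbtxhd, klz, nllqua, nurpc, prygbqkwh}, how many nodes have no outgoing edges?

12

Leaves are exactly the stored words that no other stored word extends.
Those words: "klkdsm", "klotnaqwcq", "klz", "nllqua", "nngrfu", "nurpc", "nzjuspvof", "prygbgchrus", "prygbpeeq", "prygbqkwh", "prygbtlq", "prygbtxhd"
Leaf count: 12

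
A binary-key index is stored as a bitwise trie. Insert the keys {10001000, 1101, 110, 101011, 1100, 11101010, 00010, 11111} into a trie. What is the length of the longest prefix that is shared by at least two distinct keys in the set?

The deepest shared node is where two words last agree before diverging.
e.g. "110" and "1100" share the prefix "110" of length 3; no pair shares a longer one.
Longest shared-prefix length: 3

3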